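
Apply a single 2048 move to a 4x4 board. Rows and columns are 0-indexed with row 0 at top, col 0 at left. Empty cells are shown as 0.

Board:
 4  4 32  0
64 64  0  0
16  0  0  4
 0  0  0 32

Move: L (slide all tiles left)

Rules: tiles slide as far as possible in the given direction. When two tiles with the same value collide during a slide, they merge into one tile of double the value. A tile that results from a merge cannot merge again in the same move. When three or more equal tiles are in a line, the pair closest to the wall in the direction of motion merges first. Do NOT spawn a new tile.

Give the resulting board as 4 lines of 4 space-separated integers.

Slide left:
row 0: [4, 4, 32, 0] -> [8, 32, 0, 0]
row 1: [64, 64, 0, 0] -> [128, 0, 0, 0]
row 2: [16, 0, 0, 4] -> [16, 4, 0, 0]
row 3: [0, 0, 0, 32] -> [32, 0, 0, 0]

Answer:   8  32   0   0
128   0   0   0
 16   4   0   0
 32   0   0   0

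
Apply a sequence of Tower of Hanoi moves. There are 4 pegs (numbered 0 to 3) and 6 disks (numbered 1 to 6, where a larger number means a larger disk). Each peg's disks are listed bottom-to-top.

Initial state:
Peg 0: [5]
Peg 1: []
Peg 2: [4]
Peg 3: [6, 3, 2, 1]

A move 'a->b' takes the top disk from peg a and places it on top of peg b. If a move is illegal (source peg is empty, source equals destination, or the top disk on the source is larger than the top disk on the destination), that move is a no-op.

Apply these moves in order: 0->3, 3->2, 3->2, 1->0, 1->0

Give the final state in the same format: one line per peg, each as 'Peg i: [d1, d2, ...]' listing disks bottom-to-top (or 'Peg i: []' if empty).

After move 1 (0->3):
Peg 0: [5]
Peg 1: []
Peg 2: [4]
Peg 3: [6, 3, 2, 1]

After move 2 (3->2):
Peg 0: [5]
Peg 1: []
Peg 2: [4, 1]
Peg 3: [6, 3, 2]

After move 3 (3->2):
Peg 0: [5]
Peg 1: []
Peg 2: [4, 1]
Peg 3: [6, 3, 2]

After move 4 (1->0):
Peg 0: [5]
Peg 1: []
Peg 2: [4, 1]
Peg 3: [6, 3, 2]

After move 5 (1->0):
Peg 0: [5]
Peg 1: []
Peg 2: [4, 1]
Peg 3: [6, 3, 2]

Answer: Peg 0: [5]
Peg 1: []
Peg 2: [4, 1]
Peg 3: [6, 3, 2]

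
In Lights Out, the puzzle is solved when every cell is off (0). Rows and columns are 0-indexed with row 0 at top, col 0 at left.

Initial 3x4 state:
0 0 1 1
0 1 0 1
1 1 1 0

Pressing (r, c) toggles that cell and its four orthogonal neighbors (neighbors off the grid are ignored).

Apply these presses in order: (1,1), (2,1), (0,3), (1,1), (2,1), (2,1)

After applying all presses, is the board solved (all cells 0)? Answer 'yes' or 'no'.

After press 1 at (1,1):
0 1 1 1
1 0 1 1
1 0 1 0

After press 2 at (2,1):
0 1 1 1
1 1 1 1
0 1 0 0

After press 3 at (0,3):
0 1 0 0
1 1 1 0
0 1 0 0

After press 4 at (1,1):
0 0 0 0
0 0 0 0
0 0 0 0

After press 5 at (2,1):
0 0 0 0
0 1 0 0
1 1 1 0

After press 6 at (2,1):
0 0 0 0
0 0 0 0
0 0 0 0

Lights still on: 0

Answer: yes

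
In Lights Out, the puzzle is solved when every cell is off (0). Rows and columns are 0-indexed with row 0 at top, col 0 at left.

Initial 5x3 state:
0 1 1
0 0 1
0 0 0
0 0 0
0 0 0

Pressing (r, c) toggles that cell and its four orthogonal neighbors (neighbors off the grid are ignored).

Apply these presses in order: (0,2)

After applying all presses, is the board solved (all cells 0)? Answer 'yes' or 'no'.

Answer: yes

Derivation:
After press 1 at (0,2):
0 0 0
0 0 0
0 0 0
0 0 0
0 0 0

Lights still on: 0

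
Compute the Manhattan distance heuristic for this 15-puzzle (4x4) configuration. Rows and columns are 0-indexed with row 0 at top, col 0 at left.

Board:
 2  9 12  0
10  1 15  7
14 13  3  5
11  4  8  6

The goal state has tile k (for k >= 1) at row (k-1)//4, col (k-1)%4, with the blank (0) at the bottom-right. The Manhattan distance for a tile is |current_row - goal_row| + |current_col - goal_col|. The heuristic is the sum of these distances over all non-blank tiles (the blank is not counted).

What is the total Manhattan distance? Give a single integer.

Tile 2: (0,0)->(0,1) = 1
Tile 9: (0,1)->(2,0) = 3
Tile 12: (0,2)->(2,3) = 3
Tile 10: (1,0)->(2,1) = 2
Tile 1: (1,1)->(0,0) = 2
Tile 15: (1,2)->(3,2) = 2
Tile 7: (1,3)->(1,2) = 1
Tile 14: (2,0)->(3,1) = 2
Tile 13: (2,1)->(3,0) = 2
Tile 3: (2,2)->(0,2) = 2
Tile 5: (2,3)->(1,0) = 4
Tile 11: (3,0)->(2,2) = 3
Tile 4: (3,1)->(0,3) = 5
Tile 8: (3,2)->(1,3) = 3
Tile 6: (3,3)->(1,1) = 4
Sum: 1 + 3 + 3 + 2 + 2 + 2 + 1 + 2 + 2 + 2 + 4 + 3 + 5 + 3 + 4 = 39

Answer: 39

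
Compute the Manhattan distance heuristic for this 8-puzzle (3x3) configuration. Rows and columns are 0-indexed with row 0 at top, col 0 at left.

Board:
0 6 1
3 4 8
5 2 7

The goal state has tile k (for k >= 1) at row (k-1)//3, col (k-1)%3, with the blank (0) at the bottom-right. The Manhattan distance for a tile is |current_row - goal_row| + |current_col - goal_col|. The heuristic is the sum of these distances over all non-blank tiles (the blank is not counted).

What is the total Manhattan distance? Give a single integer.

Answer: 16

Derivation:
Tile 6: (0,1)->(1,2) = 2
Tile 1: (0,2)->(0,0) = 2
Tile 3: (1,0)->(0,2) = 3
Tile 4: (1,1)->(1,0) = 1
Tile 8: (1,2)->(2,1) = 2
Tile 5: (2,0)->(1,1) = 2
Tile 2: (2,1)->(0,1) = 2
Tile 7: (2,2)->(2,0) = 2
Sum: 2 + 2 + 3 + 1 + 2 + 2 + 2 + 2 = 16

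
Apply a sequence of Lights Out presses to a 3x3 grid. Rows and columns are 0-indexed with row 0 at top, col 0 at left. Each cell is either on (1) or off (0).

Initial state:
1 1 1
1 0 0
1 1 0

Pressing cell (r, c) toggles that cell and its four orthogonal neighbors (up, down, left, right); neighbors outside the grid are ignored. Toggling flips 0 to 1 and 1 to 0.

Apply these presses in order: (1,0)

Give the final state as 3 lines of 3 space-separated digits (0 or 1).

After press 1 at (1,0):
0 1 1
0 1 0
0 1 0

Answer: 0 1 1
0 1 0
0 1 0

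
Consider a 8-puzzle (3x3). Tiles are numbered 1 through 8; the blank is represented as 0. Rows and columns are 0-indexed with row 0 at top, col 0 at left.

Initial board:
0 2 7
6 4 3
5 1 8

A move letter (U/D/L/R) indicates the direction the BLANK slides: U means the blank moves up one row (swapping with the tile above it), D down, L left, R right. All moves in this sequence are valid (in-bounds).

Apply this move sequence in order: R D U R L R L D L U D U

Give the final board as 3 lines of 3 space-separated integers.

After move 1 (R):
2 0 7
6 4 3
5 1 8

After move 2 (D):
2 4 7
6 0 3
5 1 8

After move 3 (U):
2 0 7
6 4 3
5 1 8

After move 4 (R):
2 7 0
6 4 3
5 1 8

After move 5 (L):
2 0 7
6 4 3
5 1 8

After move 6 (R):
2 7 0
6 4 3
5 1 8

After move 7 (L):
2 0 7
6 4 3
5 1 8

After move 8 (D):
2 4 7
6 0 3
5 1 8

After move 9 (L):
2 4 7
0 6 3
5 1 8

After move 10 (U):
0 4 7
2 6 3
5 1 8

After move 11 (D):
2 4 7
0 6 3
5 1 8

After move 12 (U):
0 4 7
2 6 3
5 1 8

Answer: 0 4 7
2 6 3
5 1 8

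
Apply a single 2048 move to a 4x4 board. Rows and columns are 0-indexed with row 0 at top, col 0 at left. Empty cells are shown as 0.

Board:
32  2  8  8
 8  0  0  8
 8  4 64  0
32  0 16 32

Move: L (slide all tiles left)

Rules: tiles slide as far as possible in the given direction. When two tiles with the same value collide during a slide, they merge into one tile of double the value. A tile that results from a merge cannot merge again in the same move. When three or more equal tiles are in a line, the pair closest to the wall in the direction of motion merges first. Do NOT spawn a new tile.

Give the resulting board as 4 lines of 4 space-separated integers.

Slide left:
row 0: [32, 2, 8, 8] -> [32, 2, 16, 0]
row 1: [8, 0, 0, 8] -> [16, 0, 0, 0]
row 2: [8, 4, 64, 0] -> [8, 4, 64, 0]
row 3: [32, 0, 16, 32] -> [32, 16, 32, 0]

Answer: 32  2 16  0
16  0  0  0
 8  4 64  0
32 16 32  0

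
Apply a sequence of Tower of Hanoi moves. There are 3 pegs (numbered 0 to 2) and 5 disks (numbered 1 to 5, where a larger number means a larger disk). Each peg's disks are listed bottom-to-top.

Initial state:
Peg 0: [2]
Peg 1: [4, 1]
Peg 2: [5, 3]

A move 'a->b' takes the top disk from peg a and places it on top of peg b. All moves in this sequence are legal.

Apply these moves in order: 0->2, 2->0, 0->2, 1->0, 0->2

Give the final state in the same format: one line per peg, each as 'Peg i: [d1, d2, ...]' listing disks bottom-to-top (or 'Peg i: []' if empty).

After move 1 (0->2):
Peg 0: []
Peg 1: [4, 1]
Peg 2: [5, 3, 2]

After move 2 (2->0):
Peg 0: [2]
Peg 1: [4, 1]
Peg 2: [5, 3]

After move 3 (0->2):
Peg 0: []
Peg 1: [4, 1]
Peg 2: [5, 3, 2]

After move 4 (1->0):
Peg 0: [1]
Peg 1: [4]
Peg 2: [5, 3, 2]

After move 5 (0->2):
Peg 0: []
Peg 1: [4]
Peg 2: [5, 3, 2, 1]

Answer: Peg 0: []
Peg 1: [4]
Peg 2: [5, 3, 2, 1]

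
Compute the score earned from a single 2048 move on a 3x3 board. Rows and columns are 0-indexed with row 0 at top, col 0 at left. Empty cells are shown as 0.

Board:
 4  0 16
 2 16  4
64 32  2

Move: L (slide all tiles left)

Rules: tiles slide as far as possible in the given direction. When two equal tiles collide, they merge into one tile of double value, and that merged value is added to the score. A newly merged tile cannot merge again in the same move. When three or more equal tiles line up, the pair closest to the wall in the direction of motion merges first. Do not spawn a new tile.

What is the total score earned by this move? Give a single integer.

Slide left:
row 0: [4, 0, 16] -> [4, 16, 0]  score +0 (running 0)
row 1: [2, 16, 4] -> [2, 16, 4]  score +0 (running 0)
row 2: [64, 32, 2] -> [64, 32, 2]  score +0 (running 0)
Board after move:
 4 16  0
 2 16  4
64 32  2

Answer: 0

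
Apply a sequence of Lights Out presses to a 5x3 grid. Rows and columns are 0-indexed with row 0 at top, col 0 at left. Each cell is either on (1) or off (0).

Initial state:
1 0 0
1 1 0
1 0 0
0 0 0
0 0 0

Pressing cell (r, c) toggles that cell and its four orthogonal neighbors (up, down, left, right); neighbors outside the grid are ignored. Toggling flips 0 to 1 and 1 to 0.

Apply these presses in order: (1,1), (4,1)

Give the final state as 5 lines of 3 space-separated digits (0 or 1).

Answer: 1 1 0
0 0 1
1 1 0
0 1 0
1 1 1

Derivation:
After press 1 at (1,1):
1 1 0
0 0 1
1 1 0
0 0 0
0 0 0

After press 2 at (4,1):
1 1 0
0 0 1
1 1 0
0 1 0
1 1 1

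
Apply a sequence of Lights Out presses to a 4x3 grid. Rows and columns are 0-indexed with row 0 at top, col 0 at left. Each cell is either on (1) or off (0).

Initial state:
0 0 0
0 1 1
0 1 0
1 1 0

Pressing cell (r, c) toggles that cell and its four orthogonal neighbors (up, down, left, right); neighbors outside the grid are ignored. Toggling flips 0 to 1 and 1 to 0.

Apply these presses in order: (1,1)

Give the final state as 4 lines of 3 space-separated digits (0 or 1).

Answer: 0 1 0
1 0 0
0 0 0
1 1 0

Derivation:
After press 1 at (1,1):
0 1 0
1 0 0
0 0 0
1 1 0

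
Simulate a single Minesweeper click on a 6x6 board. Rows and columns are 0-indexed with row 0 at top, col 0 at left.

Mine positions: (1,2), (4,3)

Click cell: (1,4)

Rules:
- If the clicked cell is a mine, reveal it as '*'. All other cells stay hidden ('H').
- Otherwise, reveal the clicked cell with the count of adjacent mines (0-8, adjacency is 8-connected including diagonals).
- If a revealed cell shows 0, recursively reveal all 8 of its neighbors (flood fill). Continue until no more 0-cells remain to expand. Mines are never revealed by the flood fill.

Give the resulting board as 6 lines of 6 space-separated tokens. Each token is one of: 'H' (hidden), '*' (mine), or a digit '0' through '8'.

H H H 1 0 0
H H H 1 0 0
H H H 1 0 0
H H H 1 1 0
H H H H 1 0
H H H H 1 0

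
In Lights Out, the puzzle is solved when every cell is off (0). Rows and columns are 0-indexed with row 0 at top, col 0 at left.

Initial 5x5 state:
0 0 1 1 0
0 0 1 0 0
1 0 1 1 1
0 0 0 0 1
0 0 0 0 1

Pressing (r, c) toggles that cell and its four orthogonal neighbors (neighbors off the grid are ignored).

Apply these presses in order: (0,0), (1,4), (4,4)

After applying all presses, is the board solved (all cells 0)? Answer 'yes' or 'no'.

Answer: no

Derivation:
After press 1 at (0,0):
1 1 1 1 0
1 0 1 0 0
1 0 1 1 1
0 0 0 0 1
0 0 0 0 1

After press 2 at (1,4):
1 1 1 1 1
1 0 1 1 1
1 0 1 1 0
0 0 0 0 1
0 0 0 0 1

After press 3 at (4,4):
1 1 1 1 1
1 0 1 1 1
1 0 1 1 0
0 0 0 0 0
0 0 0 1 0

Lights still on: 13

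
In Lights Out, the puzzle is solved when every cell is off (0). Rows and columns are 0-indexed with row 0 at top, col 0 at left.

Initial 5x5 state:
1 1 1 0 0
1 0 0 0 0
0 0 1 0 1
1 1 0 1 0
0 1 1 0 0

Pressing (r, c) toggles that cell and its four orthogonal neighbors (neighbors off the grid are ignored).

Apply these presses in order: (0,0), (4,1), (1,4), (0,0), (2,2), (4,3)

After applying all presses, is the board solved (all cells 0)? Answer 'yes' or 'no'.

After press 1 at (0,0):
0 0 1 0 0
0 0 0 0 0
0 0 1 0 1
1 1 0 1 0
0 1 1 0 0

After press 2 at (4,1):
0 0 1 0 0
0 0 0 0 0
0 0 1 0 1
1 0 0 1 0
1 0 0 0 0

After press 3 at (1,4):
0 0 1 0 1
0 0 0 1 1
0 0 1 0 0
1 0 0 1 0
1 0 0 0 0

After press 4 at (0,0):
1 1 1 0 1
1 0 0 1 1
0 0 1 0 0
1 0 0 1 0
1 0 0 0 0

After press 5 at (2,2):
1 1 1 0 1
1 0 1 1 1
0 1 0 1 0
1 0 1 1 0
1 0 0 0 0

After press 6 at (4,3):
1 1 1 0 1
1 0 1 1 1
0 1 0 1 0
1 0 1 0 0
1 0 1 1 1

Lights still on: 16

Answer: no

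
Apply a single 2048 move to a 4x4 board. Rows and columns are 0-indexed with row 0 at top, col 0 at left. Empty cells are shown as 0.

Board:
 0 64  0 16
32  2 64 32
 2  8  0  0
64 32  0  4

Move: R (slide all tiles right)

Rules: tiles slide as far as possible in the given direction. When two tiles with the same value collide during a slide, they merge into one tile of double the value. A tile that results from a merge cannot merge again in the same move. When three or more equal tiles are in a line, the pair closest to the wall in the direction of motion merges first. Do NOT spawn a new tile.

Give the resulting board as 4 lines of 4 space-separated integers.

Answer:  0  0 64 16
32  2 64 32
 0  0  2  8
 0 64 32  4

Derivation:
Slide right:
row 0: [0, 64, 0, 16] -> [0, 0, 64, 16]
row 1: [32, 2, 64, 32] -> [32, 2, 64, 32]
row 2: [2, 8, 0, 0] -> [0, 0, 2, 8]
row 3: [64, 32, 0, 4] -> [0, 64, 32, 4]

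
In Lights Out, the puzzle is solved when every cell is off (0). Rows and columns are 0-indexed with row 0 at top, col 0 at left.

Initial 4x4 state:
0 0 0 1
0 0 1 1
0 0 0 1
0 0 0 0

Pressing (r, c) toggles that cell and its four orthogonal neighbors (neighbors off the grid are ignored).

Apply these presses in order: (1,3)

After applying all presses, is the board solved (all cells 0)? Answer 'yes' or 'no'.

Answer: yes

Derivation:
After press 1 at (1,3):
0 0 0 0
0 0 0 0
0 0 0 0
0 0 0 0

Lights still on: 0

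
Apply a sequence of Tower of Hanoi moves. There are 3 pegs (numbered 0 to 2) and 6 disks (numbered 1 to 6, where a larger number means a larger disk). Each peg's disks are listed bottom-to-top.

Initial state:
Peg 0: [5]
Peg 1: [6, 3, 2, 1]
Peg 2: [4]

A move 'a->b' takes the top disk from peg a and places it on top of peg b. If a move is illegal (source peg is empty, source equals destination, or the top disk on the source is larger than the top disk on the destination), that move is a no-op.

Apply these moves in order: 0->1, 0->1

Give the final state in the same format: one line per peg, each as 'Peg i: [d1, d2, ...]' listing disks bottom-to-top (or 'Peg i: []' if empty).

Answer: Peg 0: [5]
Peg 1: [6, 3, 2, 1]
Peg 2: [4]

Derivation:
After move 1 (0->1):
Peg 0: [5]
Peg 1: [6, 3, 2, 1]
Peg 2: [4]

After move 2 (0->1):
Peg 0: [5]
Peg 1: [6, 3, 2, 1]
Peg 2: [4]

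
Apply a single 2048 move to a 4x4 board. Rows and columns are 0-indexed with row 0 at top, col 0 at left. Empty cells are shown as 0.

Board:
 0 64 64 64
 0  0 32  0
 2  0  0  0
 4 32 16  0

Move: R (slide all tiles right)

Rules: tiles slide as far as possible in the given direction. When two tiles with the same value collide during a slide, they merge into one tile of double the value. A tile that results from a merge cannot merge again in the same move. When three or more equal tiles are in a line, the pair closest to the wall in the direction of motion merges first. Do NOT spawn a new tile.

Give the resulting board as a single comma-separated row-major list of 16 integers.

Slide right:
row 0: [0, 64, 64, 64] -> [0, 0, 64, 128]
row 1: [0, 0, 32, 0] -> [0, 0, 0, 32]
row 2: [2, 0, 0, 0] -> [0, 0, 0, 2]
row 3: [4, 32, 16, 0] -> [0, 4, 32, 16]

Answer: 0, 0, 64, 128, 0, 0, 0, 32, 0, 0, 0, 2, 0, 4, 32, 16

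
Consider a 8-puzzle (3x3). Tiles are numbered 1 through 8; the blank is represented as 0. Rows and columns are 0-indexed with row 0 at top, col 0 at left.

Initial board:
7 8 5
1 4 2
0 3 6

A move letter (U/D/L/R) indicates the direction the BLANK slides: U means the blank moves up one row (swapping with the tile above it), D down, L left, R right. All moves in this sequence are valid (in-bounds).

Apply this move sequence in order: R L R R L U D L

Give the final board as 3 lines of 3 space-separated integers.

Answer: 7 8 5
1 4 2
0 3 6

Derivation:
After move 1 (R):
7 8 5
1 4 2
3 0 6

After move 2 (L):
7 8 5
1 4 2
0 3 6

After move 3 (R):
7 8 5
1 4 2
3 0 6

After move 4 (R):
7 8 5
1 4 2
3 6 0

After move 5 (L):
7 8 5
1 4 2
3 0 6

After move 6 (U):
7 8 5
1 0 2
3 4 6

After move 7 (D):
7 8 5
1 4 2
3 0 6

After move 8 (L):
7 8 5
1 4 2
0 3 6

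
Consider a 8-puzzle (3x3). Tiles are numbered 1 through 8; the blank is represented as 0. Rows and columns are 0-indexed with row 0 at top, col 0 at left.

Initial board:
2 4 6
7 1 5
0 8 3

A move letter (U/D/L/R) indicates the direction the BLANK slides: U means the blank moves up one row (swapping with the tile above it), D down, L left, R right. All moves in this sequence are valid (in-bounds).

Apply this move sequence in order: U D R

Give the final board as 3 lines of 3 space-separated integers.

After move 1 (U):
2 4 6
0 1 5
7 8 3

After move 2 (D):
2 4 6
7 1 5
0 8 3

After move 3 (R):
2 4 6
7 1 5
8 0 3

Answer: 2 4 6
7 1 5
8 0 3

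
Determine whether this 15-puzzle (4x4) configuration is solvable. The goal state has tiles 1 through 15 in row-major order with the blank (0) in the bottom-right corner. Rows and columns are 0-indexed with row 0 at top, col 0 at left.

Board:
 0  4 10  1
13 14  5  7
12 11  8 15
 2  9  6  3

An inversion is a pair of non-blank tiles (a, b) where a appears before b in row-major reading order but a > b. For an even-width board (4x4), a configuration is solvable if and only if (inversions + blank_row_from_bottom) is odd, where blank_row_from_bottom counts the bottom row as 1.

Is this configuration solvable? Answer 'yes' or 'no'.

Answer: yes

Derivation:
Inversions: 55
Blank is in row 0 (0-indexed from top), which is row 4 counting from the bottom (bottom = 1).
55 + 4 = 59, which is odd, so the puzzle is solvable.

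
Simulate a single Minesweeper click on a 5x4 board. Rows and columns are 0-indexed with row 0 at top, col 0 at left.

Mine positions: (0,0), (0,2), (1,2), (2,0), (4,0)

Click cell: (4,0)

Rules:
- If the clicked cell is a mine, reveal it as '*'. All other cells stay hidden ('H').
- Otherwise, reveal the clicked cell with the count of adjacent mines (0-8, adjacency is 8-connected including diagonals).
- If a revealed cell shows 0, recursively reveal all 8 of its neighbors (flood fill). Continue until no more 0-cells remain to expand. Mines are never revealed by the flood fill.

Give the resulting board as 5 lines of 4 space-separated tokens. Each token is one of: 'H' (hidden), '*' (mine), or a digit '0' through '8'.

H H H H
H H H H
H H H H
H H H H
* H H H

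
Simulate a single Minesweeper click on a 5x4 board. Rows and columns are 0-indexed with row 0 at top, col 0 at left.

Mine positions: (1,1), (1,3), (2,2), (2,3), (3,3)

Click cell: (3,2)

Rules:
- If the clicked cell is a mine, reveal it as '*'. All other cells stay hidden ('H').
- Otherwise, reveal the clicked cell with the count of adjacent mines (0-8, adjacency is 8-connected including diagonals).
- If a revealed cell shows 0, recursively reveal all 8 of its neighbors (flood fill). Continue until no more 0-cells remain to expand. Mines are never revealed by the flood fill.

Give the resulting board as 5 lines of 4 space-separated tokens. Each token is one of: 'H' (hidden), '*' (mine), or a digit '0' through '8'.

H H H H
H H H H
H H H H
H H 3 H
H H H H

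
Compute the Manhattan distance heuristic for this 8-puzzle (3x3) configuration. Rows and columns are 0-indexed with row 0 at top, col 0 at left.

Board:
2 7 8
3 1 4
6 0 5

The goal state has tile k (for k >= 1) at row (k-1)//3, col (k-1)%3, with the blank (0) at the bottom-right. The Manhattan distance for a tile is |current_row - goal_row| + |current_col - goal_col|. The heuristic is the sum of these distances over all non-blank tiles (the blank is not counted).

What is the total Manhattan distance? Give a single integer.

Answer: 19

Derivation:
Tile 2: (0,0)->(0,1) = 1
Tile 7: (0,1)->(2,0) = 3
Tile 8: (0,2)->(2,1) = 3
Tile 3: (1,0)->(0,2) = 3
Tile 1: (1,1)->(0,0) = 2
Tile 4: (1,2)->(1,0) = 2
Tile 6: (2,0)->(1,2) = 3
Tile 5: (2,2)->(1,1) = 2
Sum: 1 + 3 + 3 + 3 + 2 + 2 + 3 + 2 = 19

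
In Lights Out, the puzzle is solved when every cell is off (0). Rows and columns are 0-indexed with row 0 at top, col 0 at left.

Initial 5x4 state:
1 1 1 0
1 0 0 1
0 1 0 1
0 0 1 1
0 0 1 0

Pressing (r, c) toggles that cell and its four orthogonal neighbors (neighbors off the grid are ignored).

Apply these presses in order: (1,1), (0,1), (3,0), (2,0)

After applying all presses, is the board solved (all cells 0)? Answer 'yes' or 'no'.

Answer: no

Derivation:
After press 1 at (1,1):
1 0 1 0
0 1 1 1
0 0 0 1
0 0 1 1
0 0 1 0

After press 2 at (0,1):
0 1 0 0
0 0 1 1
0 0 0 1
0 0 1 1
0 0 1 0

After press 3 at (3,0):
0 1 0 0
0 0 1 1
1 0 0 1
1 1 1 1
1 0 1 0

After press 4 at (2,0):
0 1 0 0
1 0 1 1
0 1 0 1
0 1 1 1
1 0 1 0

Lights still on: 11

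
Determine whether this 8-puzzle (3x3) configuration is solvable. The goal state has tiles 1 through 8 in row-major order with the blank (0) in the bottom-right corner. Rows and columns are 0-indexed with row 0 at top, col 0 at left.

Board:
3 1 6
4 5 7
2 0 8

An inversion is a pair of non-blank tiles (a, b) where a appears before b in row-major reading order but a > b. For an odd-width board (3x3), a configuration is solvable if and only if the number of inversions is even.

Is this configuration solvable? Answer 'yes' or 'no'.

Answer: yes

Derivation:
Inversions (pairs i<j in row-major order where tile[i] > tile[j] > 0): 8
8 is even, so the puzzle is solvable.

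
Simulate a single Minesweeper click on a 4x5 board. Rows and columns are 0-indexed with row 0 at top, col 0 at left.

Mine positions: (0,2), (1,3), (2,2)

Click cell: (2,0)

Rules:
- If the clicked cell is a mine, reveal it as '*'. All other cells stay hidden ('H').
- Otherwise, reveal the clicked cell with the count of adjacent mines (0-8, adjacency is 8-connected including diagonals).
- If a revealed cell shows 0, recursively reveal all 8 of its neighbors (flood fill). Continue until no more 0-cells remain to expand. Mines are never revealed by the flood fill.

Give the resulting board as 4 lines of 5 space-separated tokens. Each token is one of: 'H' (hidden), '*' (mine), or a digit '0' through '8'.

0 1 H H H
0 2 H H H
0 1 H H H
0 1 H H H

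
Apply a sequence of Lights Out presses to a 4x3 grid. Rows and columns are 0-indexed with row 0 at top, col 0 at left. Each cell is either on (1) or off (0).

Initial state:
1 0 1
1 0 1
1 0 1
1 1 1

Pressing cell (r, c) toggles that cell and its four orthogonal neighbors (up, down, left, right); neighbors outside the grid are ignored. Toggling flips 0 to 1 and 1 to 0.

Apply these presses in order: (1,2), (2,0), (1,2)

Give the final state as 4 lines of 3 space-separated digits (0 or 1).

After press 1 at (1,2):
1 0 0
1 1 0
1 0 0
1 1 1

After press 2 at (2,0):
1 0 0
0 1 0
0 1 0
0 1 1

After press 3 at (1,2):
1 0 1
0 0 1
0 1 1
0 1 1

Answer: 1 0 1
0 0 1
0 1 1
0 1 1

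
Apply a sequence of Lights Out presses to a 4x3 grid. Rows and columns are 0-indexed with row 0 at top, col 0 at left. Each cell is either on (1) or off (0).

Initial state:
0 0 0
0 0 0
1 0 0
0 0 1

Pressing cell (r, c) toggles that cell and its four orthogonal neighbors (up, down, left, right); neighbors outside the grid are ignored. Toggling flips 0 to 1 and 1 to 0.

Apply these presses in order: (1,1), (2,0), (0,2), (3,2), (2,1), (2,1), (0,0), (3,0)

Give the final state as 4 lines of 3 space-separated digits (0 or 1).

Answer: 1 1 1
1 1 0
1 0 1
0 0 0

Derivation:
After press 1 at (1,1):
0 1 0
1 1 1
1 1 0
0 0 1

After press 2 at (2,0):
0 1 0
0 1 1
0 0 0
1 0 1

After press 3 at (0,2):
0 0 1
0 1 0
0 0 0
1 0 1

After press 4 at (3,2):
0 0 1
0 1 0
0 0 1
1 1 0

After press 5 at (2,1):
0 0 1
0 0 0
1 1 0
1 0 0

After press 6 at (2,1):
0 0 1
0 1 0
0 0 1
1 1 0

After press 7 at (0,0):
1 1 1
1 1 0
0 0 1
1 1 0

After press 8 at (3,0):
1 1 1
1 1 0
1 0 1
0 0 0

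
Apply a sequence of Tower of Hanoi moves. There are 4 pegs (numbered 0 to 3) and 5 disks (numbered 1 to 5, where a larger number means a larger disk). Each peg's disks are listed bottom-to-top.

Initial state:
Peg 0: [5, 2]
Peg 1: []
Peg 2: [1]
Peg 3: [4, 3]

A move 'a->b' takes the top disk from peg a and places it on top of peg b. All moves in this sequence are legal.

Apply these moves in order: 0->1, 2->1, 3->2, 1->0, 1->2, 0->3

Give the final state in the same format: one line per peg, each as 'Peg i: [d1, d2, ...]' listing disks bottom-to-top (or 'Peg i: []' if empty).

After move 1 (0->1):
Peg 0: [5]
Peg 1: [2]
Peg 2: [1]
Peg 3: [4, 3]

After move 2 (2->1):
Peg 0: [5]
Peg 1: [2, 1]
Peg 2: []
Peg 3: [4, 3]

After move 3 (3->2):
Peg 0: [5]
Peg 1: [2, 1]
Peg 2: [3]
Peg 3: [4]

After move 4 (1->0):
Peg 0: [5, 1]
Peg 1: [2]
Peg 2: [3]
Peg 3: [4]

After move 5 (1->2):
Peg 0: [5, 1]
Peg 1: []
Peg 2: [3, 2]
Peg 3: [4]

After move 6 (0->3):
Peg 0: [5]
Peg 1: []
Peg 2: [3, 2]
Peg 3: [4, 1]

Answer: Peg 0: [5]
Peg 1: []
Peg 2: [3, 2]
Peg 3: [4, 1]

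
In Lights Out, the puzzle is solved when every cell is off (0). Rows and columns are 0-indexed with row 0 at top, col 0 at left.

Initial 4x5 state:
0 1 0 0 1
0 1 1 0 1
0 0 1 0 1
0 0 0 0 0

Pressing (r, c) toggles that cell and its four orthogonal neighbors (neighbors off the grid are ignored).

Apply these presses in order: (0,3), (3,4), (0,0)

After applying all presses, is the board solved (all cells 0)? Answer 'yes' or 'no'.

After press 1 at (0,3):
0 1 1 1 0
0 1 1 1 1
0 0 1 0 1
0 0 0 0 0

After press 2 at (3,4):
0 1 1 1 0
0 1 1 1 1
0 0 1 0 0
0 0 0 1 1

After press 3 at (0,0):
1 0 1 1 0
1 1 1 1 1
0 0 1 0 0
0 0 0 1 1

Lights still on: 11

Answer: no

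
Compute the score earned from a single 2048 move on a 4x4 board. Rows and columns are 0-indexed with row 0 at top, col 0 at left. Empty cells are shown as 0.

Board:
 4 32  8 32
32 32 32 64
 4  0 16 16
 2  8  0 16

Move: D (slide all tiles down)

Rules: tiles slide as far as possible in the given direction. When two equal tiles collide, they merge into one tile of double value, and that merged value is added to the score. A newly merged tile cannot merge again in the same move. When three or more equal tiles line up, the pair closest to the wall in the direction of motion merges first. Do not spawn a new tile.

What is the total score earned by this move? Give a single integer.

Answer: 96

Derivation:
Slide down:
col 0: [4, 32, 4, 2] -> [4, 32, 4, 2]  score +0 (running 0)
col 1: [32, 32, 0, 8] -> [0, 0, 64, 8]  score +64 (running 64)
col 2: [8, 32, 16, 0] -> [0, 8, 32, 16]  score +0 (running 64)
col 3: [32, 64, 16, 16] -> [0, 32, 64, 32]  score +32 (running 96)
Board after move:
 4  0  0  0
32  0  8 32
 4 64 32 64
 2  8 16 32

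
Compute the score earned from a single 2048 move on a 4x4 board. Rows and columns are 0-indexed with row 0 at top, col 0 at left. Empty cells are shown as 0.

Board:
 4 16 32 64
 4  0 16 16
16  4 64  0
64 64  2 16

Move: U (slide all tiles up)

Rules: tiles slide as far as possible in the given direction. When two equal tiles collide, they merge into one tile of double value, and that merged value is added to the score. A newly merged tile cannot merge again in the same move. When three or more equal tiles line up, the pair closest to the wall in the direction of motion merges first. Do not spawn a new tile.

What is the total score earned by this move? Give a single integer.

Slide up:
col 0: [4, 4, 16, 64] -> [8, 16, 64, 0]  score +8 (running 8)
col 1: [16, 0, 4, 64] -> [16, 4, 64, 0]  score +0 (running 8)
col 2: [32, 16, 64, 2] -> [32, 16, 64, 2]  score +0 (running 8)
col 3: [64, 16, 0, 16] -> [64, 32, 0, 0]  score +32 (running 40)
Board after move:
 8 16 32 64
16  4 16 32
64 64 64  0
 0  0  2  0

Answer: 40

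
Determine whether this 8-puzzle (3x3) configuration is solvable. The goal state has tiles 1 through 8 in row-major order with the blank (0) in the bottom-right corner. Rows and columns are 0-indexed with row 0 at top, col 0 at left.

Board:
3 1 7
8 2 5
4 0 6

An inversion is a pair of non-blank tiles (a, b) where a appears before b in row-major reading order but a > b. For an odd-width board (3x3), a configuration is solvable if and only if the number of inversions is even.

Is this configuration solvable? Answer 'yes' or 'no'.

Inversions (pairs i<j in row-major order where tile[i] > tile[j] > 0): 11
11 is odd, so the puzzle is not solvable.

Answer: no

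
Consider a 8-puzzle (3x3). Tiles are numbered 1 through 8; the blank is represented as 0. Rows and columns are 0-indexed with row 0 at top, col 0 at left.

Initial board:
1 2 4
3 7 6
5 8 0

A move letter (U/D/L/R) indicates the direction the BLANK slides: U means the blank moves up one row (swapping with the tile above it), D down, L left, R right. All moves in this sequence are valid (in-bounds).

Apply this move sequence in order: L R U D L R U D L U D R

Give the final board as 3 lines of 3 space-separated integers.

Answer: 1 2 4
3 7 6
5 8 0

Derivation:
After move 1 (L):
1 2 4
3 7 6
5 0 8

After move 2 (R):
1 2 4
3 7 6
5 8 0

After move 3 (U):
1 2 4
3 7 0
5 8 6

After move 4 (D):
1 2 4
3 7 6
5 8 0

After move 5 (L):
1 2 4
3 7 6
5 0 8

After move 6 (R):
1 2 4
3 7 6
5 8 0

After move 7 (U):
1 2 4
3 7 0
5 8 6

After move 8 (D):
1 2 4
3 7 6
5 8 0

After move 9 (L):
1 2 4
3 7 6
5 0 8

After move 10 (U):
1 2 4
3 0 6
5 7 8

After move 11 (D):
1 2 4
3 7 6
5 0 8

After move 12 (R):
1 2 4
3 7 6
5 8 0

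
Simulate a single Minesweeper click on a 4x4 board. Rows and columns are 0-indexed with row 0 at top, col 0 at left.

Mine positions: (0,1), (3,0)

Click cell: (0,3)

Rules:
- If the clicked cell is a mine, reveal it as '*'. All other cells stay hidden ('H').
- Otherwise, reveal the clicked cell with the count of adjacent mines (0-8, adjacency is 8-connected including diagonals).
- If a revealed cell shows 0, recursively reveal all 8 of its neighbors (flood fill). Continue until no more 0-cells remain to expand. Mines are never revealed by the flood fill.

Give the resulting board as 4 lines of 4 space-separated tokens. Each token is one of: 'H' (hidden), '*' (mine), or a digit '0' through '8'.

H H 1 0
H 1 1 0
H 1 0 0
H 1 0 0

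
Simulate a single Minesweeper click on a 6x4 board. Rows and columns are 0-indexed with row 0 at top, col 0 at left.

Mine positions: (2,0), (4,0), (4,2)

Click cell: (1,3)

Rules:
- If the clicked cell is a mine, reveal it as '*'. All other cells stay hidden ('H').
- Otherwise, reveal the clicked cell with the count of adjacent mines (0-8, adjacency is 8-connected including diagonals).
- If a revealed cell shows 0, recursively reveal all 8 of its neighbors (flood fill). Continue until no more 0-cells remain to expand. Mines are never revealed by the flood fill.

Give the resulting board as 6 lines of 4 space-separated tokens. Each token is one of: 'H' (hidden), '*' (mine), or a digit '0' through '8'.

0 0 0 0
1 1 0 0
H 1 0 0
H 3 1 1
H H H H
H H H H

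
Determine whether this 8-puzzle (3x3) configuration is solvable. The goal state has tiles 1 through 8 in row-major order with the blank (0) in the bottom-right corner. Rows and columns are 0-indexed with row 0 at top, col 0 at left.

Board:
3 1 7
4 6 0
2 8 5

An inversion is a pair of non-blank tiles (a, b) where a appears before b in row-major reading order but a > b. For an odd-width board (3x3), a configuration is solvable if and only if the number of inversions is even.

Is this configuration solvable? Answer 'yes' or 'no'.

Inversions (pairs i<j in row-major order where tile[i] > tile[j] > 0): 10
10 is even, so the puzzle is solvable.

Answer: yes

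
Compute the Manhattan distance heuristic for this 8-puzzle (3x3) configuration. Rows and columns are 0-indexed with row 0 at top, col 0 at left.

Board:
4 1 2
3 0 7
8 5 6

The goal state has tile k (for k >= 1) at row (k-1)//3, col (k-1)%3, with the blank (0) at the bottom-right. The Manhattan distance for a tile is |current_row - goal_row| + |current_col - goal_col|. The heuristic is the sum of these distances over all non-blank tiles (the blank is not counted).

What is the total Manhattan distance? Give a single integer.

Answer: 12

Derivation:
Tile 4: (0,0)->(1,0) = 1
Tile 1: (0,1)->(0,0) = 1
Tile 2: (0,2)->(0,1) = 1
Tile 3: (1,0)->(0,2) = 3
Tile 7: (1,2)->(2,0) = 3
Tile 8: (2,0)->(2,1) = 1
Tile 5: (2,1)->(1,1) = 1
Tile 6: (2,2)->(1,2) = 1
Sum: 1 + 1 + 1 + 3 + 3 + 1 + 1 + 1 = 12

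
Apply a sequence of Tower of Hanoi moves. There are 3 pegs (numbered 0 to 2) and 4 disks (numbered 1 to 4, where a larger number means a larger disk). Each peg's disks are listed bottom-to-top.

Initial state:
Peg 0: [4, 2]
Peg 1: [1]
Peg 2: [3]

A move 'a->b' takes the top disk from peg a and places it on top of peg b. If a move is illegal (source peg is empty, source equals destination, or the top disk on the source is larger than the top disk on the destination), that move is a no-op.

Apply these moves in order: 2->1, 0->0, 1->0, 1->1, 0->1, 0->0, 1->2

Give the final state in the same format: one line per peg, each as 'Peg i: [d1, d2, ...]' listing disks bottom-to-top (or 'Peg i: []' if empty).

After move 1 (2->1):
Peg 0: [4, 2]
Peg 1: [1]
Peg 2: [3]

After move 2 (0->0):
Peg 0: [4, 2]
Peg 1: [1]
Peg 2: [3]

After move 3 (1->0):
Peg 0: [4, 2, 1]
Peg 1: []
Peg 2: [3]

After move 4 (1->1):
Peg 0: [4, 2, 1]
Peg 1: []
Peg 2: [3]

After move 5 (0->1):
Peg 0: [4, 2]
Peg 1: [1]
Peg 2: [3]

After move 6 (0->0):
Peg 0: [4, 2]
Peg 1: [1]
Peg 2: [3]

After move 7 (1->2):
Peg 0: [4, 2]
Peg 1: []
Peg 2: [3, 1]

Answer: Peg 0: [4, 2]
Peg 1: []
Peg 2: [3, 1]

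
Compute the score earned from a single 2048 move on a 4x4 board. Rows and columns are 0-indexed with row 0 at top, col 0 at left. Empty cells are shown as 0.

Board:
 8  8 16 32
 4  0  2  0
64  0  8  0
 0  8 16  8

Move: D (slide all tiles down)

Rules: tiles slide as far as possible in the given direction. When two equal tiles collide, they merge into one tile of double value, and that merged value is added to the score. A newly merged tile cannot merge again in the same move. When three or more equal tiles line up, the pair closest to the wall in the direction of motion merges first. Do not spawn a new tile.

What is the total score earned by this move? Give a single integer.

Slide down:
col 0: [8, 4, 64, 0] -> [0, 8, 4, 64]  score +0 (running 0)
col 1: [8, 0, 0, 8] -> [0, 0, 0, 16]  score +16 (running 16)
col 2: [16, 2, 8, 16] -> [16, 2, 8, 16]  score +0 (running 16)
col 3: [32, 0, 0, 8] -> [0, 0, 32, 8]  score +0 (running 16)
Board after move:
 0  0 16  0
 8  0  2  0
 4  0  8 32
64 16 16  8

Answer: 16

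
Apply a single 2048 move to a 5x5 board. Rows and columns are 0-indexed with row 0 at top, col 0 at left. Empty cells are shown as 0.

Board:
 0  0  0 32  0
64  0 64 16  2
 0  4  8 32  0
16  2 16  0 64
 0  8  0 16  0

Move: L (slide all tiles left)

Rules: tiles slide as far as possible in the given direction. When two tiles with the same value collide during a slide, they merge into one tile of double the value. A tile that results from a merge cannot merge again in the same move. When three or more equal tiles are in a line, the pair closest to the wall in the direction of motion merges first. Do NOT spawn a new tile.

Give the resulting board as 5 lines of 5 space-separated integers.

Answer:  32   0   0   0   0
128  16   2   0   0
  4   8  32   0   0
 16   2  16  64   0
  8  16   0   0   0

Derivation:
Slide left:
row 0: [0, 0, 0, 32, 0] -> [32, 0, 0, 0, 0]
row 1: [64, 0, 64, 16, 2] -> [128, 16, 2, 0, 0]
row 2: [0, 4, 8, 32, 0] -> [4, 8, 32, 0, 0]
row 3: [16, 2, 16, 0, 64] -> [16, 2, 16, 64, 0]
row 4: [0, 8, 0, 16, 0] -> [8, 16, 0, 0, 0]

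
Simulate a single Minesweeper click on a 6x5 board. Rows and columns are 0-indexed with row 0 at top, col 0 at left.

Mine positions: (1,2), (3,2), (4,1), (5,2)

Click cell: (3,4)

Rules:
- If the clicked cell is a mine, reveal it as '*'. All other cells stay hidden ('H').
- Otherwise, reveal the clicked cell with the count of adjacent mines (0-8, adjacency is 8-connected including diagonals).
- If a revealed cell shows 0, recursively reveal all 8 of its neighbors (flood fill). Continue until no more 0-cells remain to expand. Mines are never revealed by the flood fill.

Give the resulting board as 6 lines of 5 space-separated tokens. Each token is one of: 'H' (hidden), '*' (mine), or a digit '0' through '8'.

H H H 1 0
H H H 1 0
H H H 2 0
H H H 1 0
H H H 2 0
H H H 1 0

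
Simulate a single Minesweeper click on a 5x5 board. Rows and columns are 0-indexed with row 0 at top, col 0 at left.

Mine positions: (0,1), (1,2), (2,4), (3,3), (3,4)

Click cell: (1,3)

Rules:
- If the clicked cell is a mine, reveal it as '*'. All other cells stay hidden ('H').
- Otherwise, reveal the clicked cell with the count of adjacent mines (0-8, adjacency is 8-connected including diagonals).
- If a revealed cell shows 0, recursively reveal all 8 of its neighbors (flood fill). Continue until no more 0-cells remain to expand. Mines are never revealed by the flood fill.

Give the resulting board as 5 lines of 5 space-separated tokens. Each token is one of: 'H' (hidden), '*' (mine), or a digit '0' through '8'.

H H H H H
H H H 2 H
H H H H H
H H H H H
H H H H H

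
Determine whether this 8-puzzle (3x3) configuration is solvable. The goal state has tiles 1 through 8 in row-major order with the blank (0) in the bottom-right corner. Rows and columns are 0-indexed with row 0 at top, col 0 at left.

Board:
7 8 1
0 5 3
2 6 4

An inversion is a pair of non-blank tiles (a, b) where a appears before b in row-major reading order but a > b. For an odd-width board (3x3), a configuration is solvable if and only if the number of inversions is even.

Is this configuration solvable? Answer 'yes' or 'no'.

Answer: no

Derivation:
Inversions (pairs i<j in row-major order where tile[i] > tile[j] > 0): 17
17 is odd, so the puzzle is not solvable.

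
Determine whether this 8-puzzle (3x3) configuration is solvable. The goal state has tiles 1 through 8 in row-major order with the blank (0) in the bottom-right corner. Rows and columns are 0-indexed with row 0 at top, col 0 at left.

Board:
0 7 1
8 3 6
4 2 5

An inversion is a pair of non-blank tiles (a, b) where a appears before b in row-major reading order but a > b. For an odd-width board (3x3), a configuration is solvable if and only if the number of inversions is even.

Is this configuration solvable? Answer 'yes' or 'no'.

Inversions (pairs i<j in row-major order where tile[i] > tile[j] > 0): 16
16 is even, so the puzzle is solvable.

Answer: yes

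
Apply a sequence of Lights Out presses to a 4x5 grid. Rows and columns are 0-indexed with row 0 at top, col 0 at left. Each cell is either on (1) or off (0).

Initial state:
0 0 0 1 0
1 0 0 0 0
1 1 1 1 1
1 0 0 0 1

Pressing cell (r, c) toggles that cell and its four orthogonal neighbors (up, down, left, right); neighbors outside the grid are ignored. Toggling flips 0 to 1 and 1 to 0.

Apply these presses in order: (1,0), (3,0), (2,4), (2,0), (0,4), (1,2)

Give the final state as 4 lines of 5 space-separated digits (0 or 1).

After press 1 at (1,0):
1 0 0 1 0
0 1 0 0 0
0 1 1 1 1
1 0 0 0 1

After press 2 at (3,0):
1 0 0 1 0
0 1 0 0 0
1 1 1 1 1
0 1 0 0 1

After press 3 at (2,4):
1 0 0 1 0
0 1 0 0 1
1 1 1 0 0
0 1 0 0 0

After press 4 at (2,0):
1 0 0 1 0
1 1 0 0 1
0 0 1 0 0
1 1 0 0 0

After press 5 at (0,4):
1 0 0 0 1
1 1 0 0 0
0 0 1 0 0
1 1 0 0 0

After press 6 at (1,2):
1 0 1 0 1
1 0 1 1 0
0 0 0 0 0
1 1 0 0 0

Answer: 1 0 1 0 1
1 0 1 1 0
0 0 0 0 0
1 1 0 0 0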